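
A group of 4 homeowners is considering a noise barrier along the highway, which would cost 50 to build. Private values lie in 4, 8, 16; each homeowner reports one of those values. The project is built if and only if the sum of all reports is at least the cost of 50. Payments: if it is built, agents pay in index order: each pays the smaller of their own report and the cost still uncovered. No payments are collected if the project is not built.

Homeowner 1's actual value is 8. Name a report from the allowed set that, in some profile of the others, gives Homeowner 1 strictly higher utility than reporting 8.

Suppose Homeowner 2 reports 16, Homeowner 3 reports 16 and Homeowner 4 reports 16.
Report 8: project built, pays 8, utility 8 - 8 = 0.
Report 4: project built, pays 4, utility 8 - 4 = 4.
So reporting 4 beats truth here (4 > 0).

4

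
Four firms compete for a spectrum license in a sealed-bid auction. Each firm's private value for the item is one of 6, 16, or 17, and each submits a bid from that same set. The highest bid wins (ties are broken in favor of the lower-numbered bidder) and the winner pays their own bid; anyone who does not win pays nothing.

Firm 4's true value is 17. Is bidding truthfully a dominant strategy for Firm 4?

No

Consider the case where Firm 1 bids 6, Firm 2 bids 6 and Firm 3 bids 6.
Truthful bid 17: wins, pays 17, utility 17 - 17 = 0.
Bid 16 instead: wins, pays 16, utility 17 - 16 = 1.
Since 1 > 0, bidding 16 is strictly better here, so truthful bidding is not dominant.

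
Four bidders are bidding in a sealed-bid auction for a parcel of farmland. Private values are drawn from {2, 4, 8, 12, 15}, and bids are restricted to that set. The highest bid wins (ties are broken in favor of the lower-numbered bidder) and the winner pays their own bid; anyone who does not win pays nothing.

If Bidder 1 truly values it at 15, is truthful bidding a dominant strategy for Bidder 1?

No

Consider the case where Bidder 2 bids 2, Bidder 3 bids 2 and Bidder 4 bids 2.
Truthful bid 15: wins, pays 15, utility 15 - 15 = 0.
Bid 2 instead: wins, pays 2, utility 15 - 2 = 13.
Since 13 > 0, bidding 2 is strictly better here, so truthful bidding is not dominant.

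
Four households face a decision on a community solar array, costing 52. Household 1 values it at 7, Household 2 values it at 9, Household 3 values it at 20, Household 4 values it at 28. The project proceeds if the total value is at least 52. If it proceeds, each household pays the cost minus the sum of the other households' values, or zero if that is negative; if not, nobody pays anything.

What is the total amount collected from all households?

24

Total value 64 ≥ cost 52, so it is built.
Household 1: others sum to 57; max(0, 52 - 57) = 0.
Household 2: others sum to 55; max(0, 52 - 55) = 0.
Household 3: others sum to 44; max(0, 52 - 44) = 8.
Household 4: others sum to 36; max(0, 52 - 36) = 16.
Total collected = 0 + 0 + 8 + 16 = 24.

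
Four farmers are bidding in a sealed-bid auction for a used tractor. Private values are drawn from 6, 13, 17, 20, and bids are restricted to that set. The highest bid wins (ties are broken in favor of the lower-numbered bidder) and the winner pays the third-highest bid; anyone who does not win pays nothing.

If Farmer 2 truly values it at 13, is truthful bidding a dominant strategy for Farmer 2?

No

Consider the case where Farmer 1 bids 6, Farmer 3 bids 6 and Farmer 4 bids 17.
Truthful bid 13: loses, pays 0, utility 0.
Bid 17 instead: wins, pays 6, utility 13 - 6 = 7.
Since 7 > 0, bidding 17 is strictly better here, so truthful bidding is not dominant.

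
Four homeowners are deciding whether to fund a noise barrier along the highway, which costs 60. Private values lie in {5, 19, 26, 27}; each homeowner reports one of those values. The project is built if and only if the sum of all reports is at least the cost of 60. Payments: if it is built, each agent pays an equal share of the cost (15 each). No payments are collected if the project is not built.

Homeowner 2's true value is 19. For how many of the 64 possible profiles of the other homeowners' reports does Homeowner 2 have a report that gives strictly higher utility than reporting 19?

6

Others report (5, 5, 26): truth gives 0; report 26 gives 4 > 0. Violating.
Others report (5, 5, 27): truth gives 0; report 26 gives 4 > 0. Violating.
Others report (5, 26, 5): truth gives 0; report 26 gives 4 > 0. Violating.
Others report (5, 27, 5): truth gives 0; report 26 gives 4 > 0. Violating.
Others report (5, 5, 5): truth gives 0; no alternative beats it.
Others report (5, 5, 19): truth gives 0; no alternative beats it.
(Checking all 64 profiles: 6 have a profitable deviation, 58 do not.)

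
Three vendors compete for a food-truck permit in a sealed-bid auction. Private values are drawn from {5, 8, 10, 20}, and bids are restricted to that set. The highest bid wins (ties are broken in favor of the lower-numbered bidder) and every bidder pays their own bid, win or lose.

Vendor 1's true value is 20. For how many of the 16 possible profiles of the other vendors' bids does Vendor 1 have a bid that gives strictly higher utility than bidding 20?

Others bid (5, 5): truth gives 0; bid 5 gives 15 > 0. Violating.
Others bid (5, 8): truth gives 0; bid 8 gives 12 > 0. Violating.
Others bid (5, 10): truth gives 0; bid 10 gives 10 > 0. Violating.
Others bid (8, 5): truth gives 0; bid 8 gives 12 > 0. Violating.
Others bid (5, 20): truth gives 0; no alternative beats it.
Others bid (8, 20): truth gives 0; no alternative beats it.
(Checking all 16 profiles: 9 have a profitable deviation, 7 do not.)

9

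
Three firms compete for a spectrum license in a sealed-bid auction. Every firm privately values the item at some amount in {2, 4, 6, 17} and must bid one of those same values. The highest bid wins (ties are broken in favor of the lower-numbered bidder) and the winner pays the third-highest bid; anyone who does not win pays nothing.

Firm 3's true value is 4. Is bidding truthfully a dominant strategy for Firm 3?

No

Consider the case where Firm 1 bids 2 and Firm 2 bids 4.
Truthful bid 4: loses, pays 0, utility 0.
Bid 6 instead: wins, pays 2, utility 4 - 2 = 2.
Since 2 > 0, bidding 6 is strictly better here, so truthful bidding is not dominant.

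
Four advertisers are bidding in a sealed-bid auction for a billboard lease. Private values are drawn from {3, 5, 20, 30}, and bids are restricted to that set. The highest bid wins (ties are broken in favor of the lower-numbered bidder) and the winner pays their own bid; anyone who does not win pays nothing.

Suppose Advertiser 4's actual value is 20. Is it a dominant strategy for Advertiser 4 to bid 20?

No

Consider the case where Advertiser 1 bids 3, Advertiser 2 bids 3 and Advertiser 3 bids 3.
Truthful bid 20: wins, pays 20, utility 20 - 20 = 0.
Bid 5 instead: wins, pays 5, utility 20 - 5 = 15.
Since 15 > 0, bidding 5 is strictly better here, so truthful bidding is not dominant.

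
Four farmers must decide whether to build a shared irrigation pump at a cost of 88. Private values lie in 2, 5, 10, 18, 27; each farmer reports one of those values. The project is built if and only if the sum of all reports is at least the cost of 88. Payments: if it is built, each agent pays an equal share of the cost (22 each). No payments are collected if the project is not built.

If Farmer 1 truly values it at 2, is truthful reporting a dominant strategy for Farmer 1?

Check each profile of the others' reports and compare truth against every alternative report.
Others report (2, 2, 2): truth gives 0, best alternative gives 0.
Others report (2, 2, 5): truth gives 0, best alternative gives 0.
Others report (2, 2, 10): truth gives 0, best alternative gives 0.
Others report (2, 2, 18): truth gives 0, best alternative gives 0.
Others report (2, 2, 27): truth gives 0, best alternative gives 0.
Others report (2, 5, 2): truth gives 0, best alternative gives 0.
(Remaining 119 profiles checked similarly; truth is weakly best in each.)
In every case the truthful report is at least as good as any alternative, so it is a dominant strategy.

Yes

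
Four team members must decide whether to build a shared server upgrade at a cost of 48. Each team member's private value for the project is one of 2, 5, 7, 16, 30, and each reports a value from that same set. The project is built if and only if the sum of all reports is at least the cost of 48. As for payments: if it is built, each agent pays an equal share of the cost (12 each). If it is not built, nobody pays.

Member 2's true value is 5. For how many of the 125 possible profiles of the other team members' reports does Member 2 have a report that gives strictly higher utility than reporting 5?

Others report (7, 7, 30): truth gives -7; report 2 gives 0 > -7. Violating.
Others report (7, 30, 7): truth gives -7; report 2 gives 0 > -7. Violating.
Others report (30, 7, 7): truth gives -7; report 2 gives 0 > -7. Violating.
Others report (2, 2, 2): truth gives 0; no alternative beats it.
Others report (2, 2, 5): truth gives 0; no alternative beats it.
(Checking all 125 profiles: 3 have a profitable deviation, 122 do not.)

3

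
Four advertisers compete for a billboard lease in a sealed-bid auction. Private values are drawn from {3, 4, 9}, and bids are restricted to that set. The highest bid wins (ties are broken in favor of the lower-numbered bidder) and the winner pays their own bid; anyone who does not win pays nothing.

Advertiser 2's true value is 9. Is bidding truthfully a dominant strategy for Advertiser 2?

No

Consider the case where Advertiser 1 bids 3, Advertiser 3 bids 3 and Advertiser 4 bids 3.
Truthful bid 9: wins, pays 9, utility 9 - 9 = 0.
Bid 4 instead: wins, pays 4, utility 9 - 4 = 5.
Since 5 > 0, bidding 4 is strictly better here, so truthful bidding is not dominant.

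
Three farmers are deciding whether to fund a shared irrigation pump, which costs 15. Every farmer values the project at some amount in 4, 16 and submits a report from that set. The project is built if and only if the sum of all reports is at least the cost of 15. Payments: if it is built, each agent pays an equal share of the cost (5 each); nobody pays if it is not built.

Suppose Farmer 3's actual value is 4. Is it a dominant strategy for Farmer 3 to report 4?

Check each profile of the others' reports and compare truth against every alternative report.
Others report (4, 4): truth gives 0, best alternative gives -1.
Others report (4, 16): truth gives -1, best alternative gives -1.
Others report (16, 4): truth gives -1, best alternative gives -1.
Others report (16, 16): truth gives -1, best alternative gives -1.
In every case the truthful report is at least as good as any alternative, so it is a dominant strategy.

Yes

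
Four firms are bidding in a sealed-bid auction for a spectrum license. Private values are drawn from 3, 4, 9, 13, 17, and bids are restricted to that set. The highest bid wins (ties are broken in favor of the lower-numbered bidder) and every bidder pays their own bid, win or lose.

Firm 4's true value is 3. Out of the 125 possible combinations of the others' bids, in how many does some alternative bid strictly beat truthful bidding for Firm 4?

1

Others bid (3, 3, 3): truth gives -3; bid 4 gives -1 > -3. Violating.
Others bid (3, 3, 4): truth gives -3; no alternative beats it.
Others bid (3, 3, 9): truth gives -3; no alternative beats it.
(Checking all 125 profiles: 1 has a profitable deviation, 124 do not.)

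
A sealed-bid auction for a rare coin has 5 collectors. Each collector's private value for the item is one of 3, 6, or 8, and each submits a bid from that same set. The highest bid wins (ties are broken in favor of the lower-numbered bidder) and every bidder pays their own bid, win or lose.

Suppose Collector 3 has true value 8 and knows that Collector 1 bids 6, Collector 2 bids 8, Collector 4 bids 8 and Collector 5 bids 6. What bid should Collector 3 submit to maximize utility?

3

Bid 3: loses but pays 3, utility -3.
Bid 6: loses but pays 6, utility -6.
Bid 8: loses but pays 8, utility -8.
The best choice is 3 with utility -3.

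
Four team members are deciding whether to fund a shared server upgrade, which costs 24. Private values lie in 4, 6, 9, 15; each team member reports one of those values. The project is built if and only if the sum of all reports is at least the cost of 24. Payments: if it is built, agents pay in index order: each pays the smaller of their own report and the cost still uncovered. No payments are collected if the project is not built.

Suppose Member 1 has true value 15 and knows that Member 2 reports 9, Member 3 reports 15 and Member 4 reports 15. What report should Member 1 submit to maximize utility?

Report 4: project built, pays 4, utility 15 - 4 = 11.
Report 6: project built, pays 6, utility 15 - 6 = 9.
Report 9: project built, pays 9, utility 15 - 9 = 6.
Report 15: project built, pays 15, utility 15 - 15 = 0.
The best choice is 4 with utility 11.

4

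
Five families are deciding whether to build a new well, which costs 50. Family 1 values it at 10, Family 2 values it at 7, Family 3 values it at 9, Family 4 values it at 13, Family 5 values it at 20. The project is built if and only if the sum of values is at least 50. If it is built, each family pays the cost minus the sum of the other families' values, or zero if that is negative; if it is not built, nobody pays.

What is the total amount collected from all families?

Total value 59 ≥ cost 50, so it is built.
Family 1: others sum to 49; max(0, 50 - 49) = 1.
Family 2: others sum to 52; max(0, 50 - 52) = 0.
Family 3: others sum to 50; max(0, 50 - 50) = 0.
Family 4: others sum to 46; max(0, 50 - 46) = 4.
Family 5: others sum to 39; max(0, 50 - 39) = 11.
Total collected = 1 + 0 + 0 + 4 + 11 = 16.

16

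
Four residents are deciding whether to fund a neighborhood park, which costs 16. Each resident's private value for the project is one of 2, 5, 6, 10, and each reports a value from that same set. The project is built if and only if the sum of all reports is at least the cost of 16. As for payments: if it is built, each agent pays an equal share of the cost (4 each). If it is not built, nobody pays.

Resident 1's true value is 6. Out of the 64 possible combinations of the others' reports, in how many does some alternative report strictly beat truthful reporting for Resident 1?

Others report (2, 2, 2): truth gives 0; report 10 gives 2 > 0. Violating.
Others report (2, 2, 5): truth gives 0; report 10 gives 2 > 0. Violating.
Others report (2, 5, 2): truth gives 0; report 10 gives 2 > 0. Violating.
Others report (5, 2, 2): truth gives 0; report 10 gives 2 > 0. Violating.
Others report (2, 2, 6): truth gives 2; no alternative beats it.
Others report (2, 2, 10): truth gives 2; no alternative beats it.
(Checking all 64 profiles: 4 have a profitable deviation, 60 do not.)

4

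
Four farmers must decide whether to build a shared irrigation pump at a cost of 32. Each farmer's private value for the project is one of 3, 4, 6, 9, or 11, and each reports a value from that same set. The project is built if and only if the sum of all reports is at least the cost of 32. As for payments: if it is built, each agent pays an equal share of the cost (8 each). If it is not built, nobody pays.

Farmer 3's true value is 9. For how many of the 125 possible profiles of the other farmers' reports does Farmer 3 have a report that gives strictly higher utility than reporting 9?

Others report (3, 9, 9): truth gives 0; report 11 gives 1 > 0. Violating.
Others report (4, 6, 11): truth gives 0; report 11 gives 1 > 0. Violating.
Others report (4, 9, 9): truth gives 0; report 11 gives 1 > 0. Violating.
Others report (4, 11, 6): truth gives 0; report 11 gives 1 > 0. Violating.
Others report (3, 3, 3): truth gives 0; no alternative beats it.
Others report (3, 3, 4): truth gives 0; no alternative beats it.
(Checking all 125 profiles: 15 have a profitable deviation, 110 do not.)

15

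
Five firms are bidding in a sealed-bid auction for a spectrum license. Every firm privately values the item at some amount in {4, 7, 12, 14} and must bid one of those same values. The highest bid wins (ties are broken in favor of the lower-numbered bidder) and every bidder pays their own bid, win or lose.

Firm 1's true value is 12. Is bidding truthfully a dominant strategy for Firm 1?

No

Consider the case where Firm 2 bids 4, Firm 3 bids 4, Firm 4 bids 4 and Firm 5 bids 4.
Truthful bid 12: wins, pays 12, utility 12 - 12 = 0.
Bid 4 instead: wins, pays 4, utility 12 - 4 = 8.
Since 8 > 0, bidding 4 is strictly better here, so truthful bidding is not dominant.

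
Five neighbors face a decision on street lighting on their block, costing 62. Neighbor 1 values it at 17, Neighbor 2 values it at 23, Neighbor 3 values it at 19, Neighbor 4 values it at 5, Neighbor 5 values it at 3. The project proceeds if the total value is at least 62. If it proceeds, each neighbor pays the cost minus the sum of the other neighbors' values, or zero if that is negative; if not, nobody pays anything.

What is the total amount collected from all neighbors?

Total value 67 ≥ cost 62, so it is built.
Neighbor 1: others sum to 50; max(0, 62 - 50) = 12.
Neighbor 2: others sum to 44; max(0, 62 - 44) = 18.
Neighbor 3: others sum to 48; max(0, 62 - 48) = 14.
Neighbor 4: others sum to 62; max(0, 62 - 62) = 0.
Neighbor 5: others sum to 64; max(0, 62 - 64) = 0.
Total collected = 12 + 18 + 14 + 0 + 0 = 44.

44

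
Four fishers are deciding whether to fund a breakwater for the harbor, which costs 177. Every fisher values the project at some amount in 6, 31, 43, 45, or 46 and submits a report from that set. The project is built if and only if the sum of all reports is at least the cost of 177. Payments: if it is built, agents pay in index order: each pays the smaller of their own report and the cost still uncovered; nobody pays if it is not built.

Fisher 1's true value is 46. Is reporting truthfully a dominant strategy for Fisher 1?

Consider the case where Fisher 2 reports 43, Fisher 3 reports 43 and Fisher 4 reports 46.
Truthful report 46: project built, pays 46, utility 46 - 46 = 0.
Report 45 instead: project built, pays 45, utility 46 - 45 = 1.
Since 1 > 0, reporting 45 is strictly better here, so truthful reporting is not dominant.

No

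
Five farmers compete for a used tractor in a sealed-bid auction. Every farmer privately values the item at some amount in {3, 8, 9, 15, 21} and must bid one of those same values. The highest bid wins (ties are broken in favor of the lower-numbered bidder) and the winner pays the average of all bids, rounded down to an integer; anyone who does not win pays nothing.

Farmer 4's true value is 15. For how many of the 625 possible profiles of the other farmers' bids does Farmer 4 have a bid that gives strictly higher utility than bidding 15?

218

Others bid (3, 3, 3, 3): truth gives 10; bid 8 gives 11 > 10. Violating.
Others bid (3, 3, 3, 8): truth gives 9; bid 8 gives 10 > 9. Violating.
Others bid (3, 3, 3, 9): truth gives 9; bid 9 gives 10 > 9. Violating.
Others bid (3, 3, 3, 21): truth gives 0; bid 21 gives 5 > 0. Violating.
Others bid (3, 3, 3, 15): truth gives 8; no alternative beats it.
Others bid (3, 3, 8, 15): truth gives 7; no alternative beats it.
(Checking all 625 profiles: 218 have a profitable deviation, 407 do not.)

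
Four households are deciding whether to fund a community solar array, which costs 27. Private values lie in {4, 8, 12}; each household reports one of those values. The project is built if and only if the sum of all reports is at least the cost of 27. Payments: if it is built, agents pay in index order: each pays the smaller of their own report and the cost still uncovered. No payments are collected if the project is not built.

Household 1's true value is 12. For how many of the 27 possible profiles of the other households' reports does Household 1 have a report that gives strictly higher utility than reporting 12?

23

Others report (4, 4, 12): truth gives 0; report 8 gives 4 > 0. Violating.
Others report (4, 8, 8): truth gives 0; report 8 gives 4 > 0. Violating.
Others report (4, 8, 12): truth gives 0; report 4 gives 8 > 0. Violating.
Others report (4, 12, 4): truth gives 0; report 8 gives 4 > 0. Violating.
Others report (4, 4, 4): truth gives 0; no alternative beats it.
Others report (4, 4, 8): truth gives 0; no alternative beats it.
(Checking all 27 profiles: 23 have a profitable deviation, 4 do not.)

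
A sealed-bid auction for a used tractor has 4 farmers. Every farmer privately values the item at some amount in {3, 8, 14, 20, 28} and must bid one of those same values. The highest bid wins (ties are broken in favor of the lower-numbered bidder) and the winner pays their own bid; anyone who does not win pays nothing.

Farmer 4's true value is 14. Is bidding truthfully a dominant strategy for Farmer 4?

No

Consider the case where Farmer 1 bids 3, Farmer 2 bids 3 and Farmer 3 bids 3.
Truthful bid 14: wins, pays 14, utility 14 - 14 = 0.
Bid 8 instead: wins, pays 8, utility 14 - 8 = 6.
Since 6 > 0, bidding 8 is strictly better here, so truthful bidding is not dominant.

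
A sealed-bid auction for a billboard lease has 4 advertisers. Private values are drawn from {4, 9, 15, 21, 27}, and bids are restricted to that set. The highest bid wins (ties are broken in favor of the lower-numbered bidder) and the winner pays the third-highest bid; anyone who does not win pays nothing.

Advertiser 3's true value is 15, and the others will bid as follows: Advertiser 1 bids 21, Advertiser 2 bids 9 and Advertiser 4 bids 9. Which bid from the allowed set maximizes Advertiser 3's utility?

27

Bid 4: loses, pays 0, utility 0.
Bid 9: loses, pays 0, utility 0.
Bid 15: loses, pays 0, utility 0.
Bid 21: loses, pays 0, utility 0.
Bid 27: wins, pays 9, utility 15 - 9 = 6.
The best choice is 27 with utility 6.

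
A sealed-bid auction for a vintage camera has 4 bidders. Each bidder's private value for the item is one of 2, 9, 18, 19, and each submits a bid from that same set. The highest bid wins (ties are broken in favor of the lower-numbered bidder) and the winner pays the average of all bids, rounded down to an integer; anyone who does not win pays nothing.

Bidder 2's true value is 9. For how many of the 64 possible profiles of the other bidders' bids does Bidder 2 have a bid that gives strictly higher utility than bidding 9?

1

Others bid (9, 2, 2): truth gives 0; bid 18 gives 2 > 0. Violating.
Others bid (2, 2, 2): truth gives 6; no alternative beats it.
Others bid (2, 2, 9): truth gives 4; no alternative beats it.
(Checking all 64 profiles: 1 has a profitable deviation, 63 do not.)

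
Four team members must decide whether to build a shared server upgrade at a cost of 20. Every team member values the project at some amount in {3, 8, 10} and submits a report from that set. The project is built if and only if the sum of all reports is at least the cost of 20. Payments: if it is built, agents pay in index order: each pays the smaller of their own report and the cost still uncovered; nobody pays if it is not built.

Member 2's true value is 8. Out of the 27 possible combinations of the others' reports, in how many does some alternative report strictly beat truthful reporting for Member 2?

20

Others report (3, 8, 8): truth gives 0; report 3 gives 5 > 0. Violating.
Others report (3, 8, 10): truth gives 0; report 3 gives 5 > 0. Violating.
Others report (3, 10, 8): truth gives 0; report 3 gives 5 > 0. Violating.
Others report (3, 10, 10): truth gives 0; report 3 gives 5 > 0. Violating.
Others report (3, 3, 3): truth gives 0; no alternative beats it.
Others report (3, 3, 8): truth gives 0; no alternative beats it.
(Checking all 27 profiles: 20 have a profitable deviation, 7 do not.)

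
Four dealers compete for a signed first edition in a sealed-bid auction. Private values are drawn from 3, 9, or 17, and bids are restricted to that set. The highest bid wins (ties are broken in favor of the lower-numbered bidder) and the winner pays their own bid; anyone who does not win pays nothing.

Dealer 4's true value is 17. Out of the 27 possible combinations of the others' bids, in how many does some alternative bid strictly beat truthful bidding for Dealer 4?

Others bid (3, 3, 3): truth gives 0; bid 9 gives 8 > 0. Violating.
Others bid (3, 3, 9): truth gives 0; no alternative beats it.
Others bid (3, 3, 17): truth gives 0; no alternative beats it.
(Checking all 27 profiles: 1 has a profitable deviation, 26 do not.)

1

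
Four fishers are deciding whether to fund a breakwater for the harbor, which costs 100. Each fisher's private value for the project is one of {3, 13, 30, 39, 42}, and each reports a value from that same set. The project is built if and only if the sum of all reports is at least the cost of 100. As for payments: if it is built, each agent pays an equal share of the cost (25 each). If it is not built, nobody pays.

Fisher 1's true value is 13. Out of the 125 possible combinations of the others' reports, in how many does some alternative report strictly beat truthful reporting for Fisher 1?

Others report (3, 42, 42): truth gives -12; report 3 gives 0 > -12. Violating.
Others report (13, 39, 39): truth gives -12; report 3 gives 0 > -12. Violating.
Others report (13, 39, 42): truth gives -12; report 3 gives 0 > -12. Violating.
Others report (13, 42, 39): truth gives -12; report 3 gives 0 > -12. Violating.
Others report (3, 3, 3): truth gives 0; no alternative beats it.
Others report (3, 3, 13): truth gives 0; no alternative beats it.
(Checking all 125 profiles: 13 have a profitable deviation, 112 do not.)

13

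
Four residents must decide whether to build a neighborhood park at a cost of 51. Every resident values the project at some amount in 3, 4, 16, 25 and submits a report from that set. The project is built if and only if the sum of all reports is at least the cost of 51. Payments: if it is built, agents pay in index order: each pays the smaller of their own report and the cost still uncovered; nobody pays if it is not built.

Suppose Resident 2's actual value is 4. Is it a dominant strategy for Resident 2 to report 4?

No

Consider the case where Resident 1 reports 3, Resident 3 reports 25 and Resident 4 reports 25.
Truthful report 4: project built, pays 4, utility 4 - 4 = 0.
Report 3 instead: project built, pays 3, utility 4 - 3 = 1.
Since 1 > 0, reporting 3 is strictly better here, so truthful reporting is not dominant.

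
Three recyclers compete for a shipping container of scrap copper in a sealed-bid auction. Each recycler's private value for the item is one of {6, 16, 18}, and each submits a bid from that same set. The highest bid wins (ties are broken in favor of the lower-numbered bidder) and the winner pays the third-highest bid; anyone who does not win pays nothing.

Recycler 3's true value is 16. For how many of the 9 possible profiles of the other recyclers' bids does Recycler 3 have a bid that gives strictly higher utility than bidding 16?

Others bid (6, 16): truth gives 0; bid 18 gives 10 > 0. Violating.
Others bid (16, 6): truth gives 0; bid 18 gives 10 > 0. Violating.
Others bid (6, 6): truth gives 10; no alternative beats it.
Others bid (6, 18): truth gives 0; no alternative beats it.
(Checking all 9 profiles: 2 have a profitable deviation, 7 do not.)

2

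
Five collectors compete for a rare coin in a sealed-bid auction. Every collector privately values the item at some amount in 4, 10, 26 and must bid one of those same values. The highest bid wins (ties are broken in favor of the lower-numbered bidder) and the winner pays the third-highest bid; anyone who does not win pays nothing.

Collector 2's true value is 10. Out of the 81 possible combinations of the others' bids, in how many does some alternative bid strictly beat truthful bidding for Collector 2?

4

Others bid (4, 4, 4, 26): truth gives 0; bid 26 gives 6 > 0. Violating.
Others bid (4, 4, 26, 4): truth gives 0; bid 26 gives 6 > 0. Violating.
Others bid (4, 26, 4, 4): truth gives 0; bid 26 gives 6 > 0. Violating.
Others bid (10, 4, 4, 4): truth gives 0; bid 26 gives 6 > 0. Violating.
Others bid (4, 4, 4, 4): truth gives 6; no alternative beats it.
Others bid (4, 4, 4, 10): truth gives 6; no alternative beats it.
(Checking all 81 profiles: 4 have a profitable deviation, 77 do not.)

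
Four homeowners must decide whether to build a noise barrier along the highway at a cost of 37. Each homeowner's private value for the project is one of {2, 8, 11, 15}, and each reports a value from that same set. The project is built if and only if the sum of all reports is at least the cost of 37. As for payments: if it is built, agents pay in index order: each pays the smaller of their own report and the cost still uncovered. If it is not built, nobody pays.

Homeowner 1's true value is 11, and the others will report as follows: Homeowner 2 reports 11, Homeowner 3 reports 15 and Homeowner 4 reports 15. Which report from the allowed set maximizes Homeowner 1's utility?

2

Report 2: project built, pays 2, utility 11 - 2 = 9.
Report 8: project built, pays 8, utility 11 - 8 = 3.
Report 11: project built, pays 11, utility 11 - 11 = 0.
Report 15: project built, pays 15, utility 11 - 15 = -4.
The best choice is 2 with utility 9.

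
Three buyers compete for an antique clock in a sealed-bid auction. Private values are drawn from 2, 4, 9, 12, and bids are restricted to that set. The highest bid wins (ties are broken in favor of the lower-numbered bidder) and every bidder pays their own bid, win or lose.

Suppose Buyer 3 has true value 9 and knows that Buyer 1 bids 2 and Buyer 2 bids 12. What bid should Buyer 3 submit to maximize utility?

Bid 2: loses but pays 2, utility -2.
Bid 4: loses but pays 4, utility -4.
Bid 9: loses but pays 9, utility -9.
Bid 12: loses but pays 12, utility -12.
The best choice is 2 with utility -2.

2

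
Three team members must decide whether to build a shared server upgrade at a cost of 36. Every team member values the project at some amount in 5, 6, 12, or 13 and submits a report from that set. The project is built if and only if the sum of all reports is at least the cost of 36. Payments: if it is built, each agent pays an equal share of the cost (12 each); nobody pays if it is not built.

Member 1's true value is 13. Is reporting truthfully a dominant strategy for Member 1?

Yes

Check each profile of the others' reports and compare truth against every alternative report.
Others report (12, 12): truth gives 1, best alternative gives 1.
Others report (12, 13): truth gives 1, best alternative gives 1.
Others report (13, 12): truth gives 1, best alternative gives 1.
Others report (13, 13): truth gives 1, best alternative gives 1.
Others report (5, 5): truth gives 0, best alternative gives 0.
Others report (5, 6): truth gives 0, best alternative gives 0.
(Remaining 10 profiles checked similarly; truth is weakly best in each.)
In every case the truthful report is at least as good as any alternative, so it is a dominant strategy.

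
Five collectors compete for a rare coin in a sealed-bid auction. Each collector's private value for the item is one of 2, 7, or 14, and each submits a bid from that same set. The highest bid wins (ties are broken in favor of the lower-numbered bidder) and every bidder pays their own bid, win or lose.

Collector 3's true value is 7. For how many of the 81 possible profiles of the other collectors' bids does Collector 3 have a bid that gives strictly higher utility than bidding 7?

Others bid (2, 2, 2, 14): truth gives -7; bid 2 gives -2 > -7. Violating.
Others bid (2, 2, 7, 14): truth gives -7; bid 2 gives -2 > -7. Violating.
Others bid (2, 2, 14, 2): truth gives -7; bid 2 gives -2 > -7. Violating.
Others bid (2, 2, 14, 7): truth gives -7; bid 2 gives -2 > -7. Violating.
Others bid (2, 2, 2, 2): truth gives 0; no alternative beats it.
Others bid (2, 2, 2, 7): truth gives 0; no alternative beats it.
(Checking all 81 profiles: 77 have a profitable deviation, 4 do not.)

77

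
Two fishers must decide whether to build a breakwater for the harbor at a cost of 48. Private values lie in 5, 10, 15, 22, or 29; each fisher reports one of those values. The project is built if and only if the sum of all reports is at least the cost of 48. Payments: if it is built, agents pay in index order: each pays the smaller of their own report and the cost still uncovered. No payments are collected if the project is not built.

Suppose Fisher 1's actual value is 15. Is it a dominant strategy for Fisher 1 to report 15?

Yes

Check each profile of the others' reports and compare truth against every alternative report.
Others report (5): truth gives 0, best alternative gives 0.
Others report (10): truth gives 0, best alternative gives 0.
Others report (15): truth gives 0, best alternative gives 0.
Others report (22): truth gives 0, best alternative gives 0.
Others report (29): truth gives 0, best alternative gives 0.
In every case the truthful report is at least as good as any alternative, so it is a dominant strategy.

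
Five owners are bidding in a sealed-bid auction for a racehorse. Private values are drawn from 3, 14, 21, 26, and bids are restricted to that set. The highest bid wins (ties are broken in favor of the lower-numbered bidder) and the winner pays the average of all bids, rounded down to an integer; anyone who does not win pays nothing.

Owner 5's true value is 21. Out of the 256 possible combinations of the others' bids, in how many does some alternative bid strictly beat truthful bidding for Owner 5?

65

Others bid (3, 3, 3, 3): truth gives 15; bid 14 gives 16 > 15. Violating.
Others bid (3, 3, 3, 21): truth gives 0; bid 26 gives 10 > 0. Violating.
Others bid (3, 3, 14, 21): truth gives 0; bid 26 gives 8 > 0. Violating.
Others bid (3, 3, 21, 3): truth gives 0; bid 26 gives 10 > 0. Violating.
Others bid (3, 3, 3, 14): truth gives 13; no alternative beats it.
Others bid (3, 3, 3, 26): truth gives 0; no alternative beats it.
(Checking all 256 profiles: 65 have a profitable deviation, 191 do not.)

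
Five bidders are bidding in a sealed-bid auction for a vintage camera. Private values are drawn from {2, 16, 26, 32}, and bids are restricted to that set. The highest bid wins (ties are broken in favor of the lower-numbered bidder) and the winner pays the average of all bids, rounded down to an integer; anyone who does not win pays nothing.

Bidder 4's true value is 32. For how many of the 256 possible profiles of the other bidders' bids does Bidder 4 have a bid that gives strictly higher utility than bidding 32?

Others bid (2, 2, 2, 2): truth gives 24; bid 16 gives 28 > 24. Violating.
Others bid (2, 2, 2, 16): truth gives 22; bid 16 gives 25 > 22. Violating.
Others bid (2, 2, 2, 26): truth gives 20; bid 26 gives 21 > 20. Violating.
Others bid (2, 2, 16, 2): truth gives 22; bid 26 gives 23 > 22. Violating.
Others bid (2, 2, 2, 32): truth gives 18; no alternative beats it.
Others bid (2, 2, 16, 32): truth gives 16; no alternative beats it.
(Checking all 256 profiles: 24 have a profitable deviation, 232 do not.)

24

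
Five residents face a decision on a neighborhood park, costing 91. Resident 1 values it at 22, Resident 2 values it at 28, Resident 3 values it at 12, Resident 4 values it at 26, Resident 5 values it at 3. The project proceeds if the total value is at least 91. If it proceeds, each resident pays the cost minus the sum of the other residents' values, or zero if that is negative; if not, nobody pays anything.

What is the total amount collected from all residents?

Total value 91 ≥ cost 91, so it is built.
Resident 1: others sum to 69; max(0, 91 - 69) = 22.
Resident 2: others sum to 63; max(0, 91 - 63) = 28.
Resident 3: others sum to 79; max(0, 91 - 79) = 12.
Resident 4: others sum to 65; max(0, 91 - 65) = 26.
Resident 5: others sum to 88; max(0, 91 - 88) = 3.
Total collected = 22 + 28 + 12 + 26 + 3 = 91.

91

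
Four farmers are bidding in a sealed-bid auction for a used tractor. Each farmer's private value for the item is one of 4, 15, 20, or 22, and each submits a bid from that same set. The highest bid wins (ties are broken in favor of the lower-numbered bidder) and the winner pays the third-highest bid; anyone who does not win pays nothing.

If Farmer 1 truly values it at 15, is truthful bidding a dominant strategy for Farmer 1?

Consider the case where Farmer 2 bids 4, Farmer 3 bids 4 and Farmer 4 bids 20.
Truthful bid 15: loses, pays 0, utility 0.
Bid 20 instead: wins, pays 4, utility 15 - 4 = 11.
Since 11 > 0, bidding 20 is strictly better here, so truthful bidding is not dominant.

No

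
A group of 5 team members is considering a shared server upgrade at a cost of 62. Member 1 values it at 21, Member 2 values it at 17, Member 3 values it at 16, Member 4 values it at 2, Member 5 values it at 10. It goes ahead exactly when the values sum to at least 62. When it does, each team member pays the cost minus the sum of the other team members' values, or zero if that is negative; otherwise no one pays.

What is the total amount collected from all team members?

48

Total value 66 ≥ cost 62, so it is built.
Member 1: others sum to 45; max(0, 62 - 45) = 17.
Member 2: others sum to 49; max(0, 62 - 49) = 13.
Member 3: others sum to 50; max(0, 62 - 50) = 12.
Member 4: others sum to 64; max(0, 62 - 64) = 0.
Member 5: others sum to 56; max(0, 62 - 56) = 6.
Total collected = 17 + 13 + 12 + 0 + 6 = 48.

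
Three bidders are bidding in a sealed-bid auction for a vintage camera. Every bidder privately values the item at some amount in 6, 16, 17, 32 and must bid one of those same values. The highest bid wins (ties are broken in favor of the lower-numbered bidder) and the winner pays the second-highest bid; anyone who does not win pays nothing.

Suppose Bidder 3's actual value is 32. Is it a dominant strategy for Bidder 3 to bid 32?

Check each profile of the others' bids and compare truth against every alternative bid.
Others bid (6, 17): truth gives 15, best alternative gives 0.
Others bid (16, 17): truth gives 15, best alternative gives 0.
Others bid (17, 6): truth gives 15, best alternative gives 0.
Others bid (17, 16): truth gives 15, best alternative gives 0.
Others bid (17, 17): truth gives 15, best alternative gives 0.
Others bid (6, 6): truth gives 26, best alternative gives 26.
(Remaining 10 profiles checked similarly; truth is weakly best in each.)
In every case the truthful bid is at least as good as any alternative, so it is a dominant strategy.

Yes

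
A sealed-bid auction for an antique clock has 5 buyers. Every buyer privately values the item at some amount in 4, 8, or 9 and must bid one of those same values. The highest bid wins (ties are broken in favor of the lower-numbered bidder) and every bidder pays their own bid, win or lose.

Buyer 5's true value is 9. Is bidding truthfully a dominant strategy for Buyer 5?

Consider the case where Buyer 1 bids 4, Buyer 2 bids 4, Buyer 3 bids 4 and Buyer 4 bids 4.
Truthful bid 9: wins, pays 9, utility 9 - 9 = 0.
Bid 8 instead: wins, pays 8, utility 9 - 8 = 1.
Since 1 > 0, bidding 8 is strictly better here, so truthful bidding is not dominant.

No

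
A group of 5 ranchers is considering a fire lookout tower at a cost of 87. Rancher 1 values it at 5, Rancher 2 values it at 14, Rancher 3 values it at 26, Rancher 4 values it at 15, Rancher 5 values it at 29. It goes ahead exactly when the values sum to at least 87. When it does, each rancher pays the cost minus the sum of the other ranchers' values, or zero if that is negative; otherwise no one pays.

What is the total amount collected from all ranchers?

Total value 89 ≥ cost 87, so it is built.
Rancher 1: others sum to 84; max(0, 87 - 84) = 3.
Rancher 2: others sum to 75; max(0, 87 - 75) = 12.
Rancher 3: others sum to 63; max(0, 87 - 63) = 24.
Rancher 4: others sum to 74; max(0, 87 - 74) = 13.
Rancher 5: others sum to 60; max(0, 87 - 60) = 27.
Total collected = 3 + 12 + 24 + 13 + 27 = 79.

79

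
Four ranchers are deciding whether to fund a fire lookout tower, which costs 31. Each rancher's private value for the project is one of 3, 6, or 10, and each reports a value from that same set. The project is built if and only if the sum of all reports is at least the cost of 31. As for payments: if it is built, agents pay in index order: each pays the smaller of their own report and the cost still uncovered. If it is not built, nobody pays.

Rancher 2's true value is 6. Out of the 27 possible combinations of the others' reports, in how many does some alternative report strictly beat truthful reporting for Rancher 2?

1

Others report (10, 10, 10): truth gives 0; report 3 gives 3 > 0. Violating.
Others report (3, 3, 3): truth gives 0; no alternative beats it.
Others report (3, 3, 6): truth gives 0; no alternative beats it.
(Checking all 27 profiles: 1 has a profitable deviation, 26 do not.)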